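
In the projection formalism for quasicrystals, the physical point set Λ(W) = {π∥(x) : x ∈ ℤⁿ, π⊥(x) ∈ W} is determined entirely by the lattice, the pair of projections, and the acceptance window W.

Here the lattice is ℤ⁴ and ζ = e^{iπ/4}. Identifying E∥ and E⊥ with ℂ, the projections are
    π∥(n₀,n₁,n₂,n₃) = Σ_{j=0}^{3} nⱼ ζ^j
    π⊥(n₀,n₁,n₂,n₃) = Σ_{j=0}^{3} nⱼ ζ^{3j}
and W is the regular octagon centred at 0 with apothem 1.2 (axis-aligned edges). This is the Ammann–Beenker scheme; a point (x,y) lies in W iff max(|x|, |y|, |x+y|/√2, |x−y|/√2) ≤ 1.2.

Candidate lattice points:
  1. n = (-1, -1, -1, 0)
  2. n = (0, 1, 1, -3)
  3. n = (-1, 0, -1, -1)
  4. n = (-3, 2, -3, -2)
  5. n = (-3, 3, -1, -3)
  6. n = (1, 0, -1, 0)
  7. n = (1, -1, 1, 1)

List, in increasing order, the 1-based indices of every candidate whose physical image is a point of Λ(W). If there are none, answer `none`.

1

π⊥(n) = n₀ + n₁ζ³ + n₂ζ⁶ + n₃ζ⁹ where ζ = e^{iπ/4}.
candidate 1: n = (-1, -1, -1, 0) → π⊥ ≈ (-0.29289, +0.29289); max(|x|,|y|,|x±y|/√2) = 0.41421 ≤ 1.2 ⇒ ∈ W
candidate 2: n = (0, 1, 1, -3) → π⊥ ≈ (-2.82843, -2.41421); max(|x|,|y|,|x±y|/√2) = 3.70711 > 1.2 ⇒ ∉ W
candidate 3: n = (-1, 0, -1, -1) → π⊥ ≈ (-1.70711, +0.29289); max(|x|,|y|,|x±y|/√2) = 1.70711 > 1.2 ⇒ ∉ W
candidate 4: n = (-3, 2, -3, -2) → π⊥ ≈ (-5.82843, +3.00000); max(|x|,|y|,|x±y|/√2) = 6.24264 > 1.2 ⇒ ∉ W
candidate 5: n = (-3, 3, -1, -3) → π⊥ ≈ (-7.24264, +1.00000); max(|x|,|y|,|x±y|/√2) = 7.24264 > 1.2 ⇒ ∉ W
candidate 6: n = (1, 0, -1, 0) → π⊥ ≈ (+1.00000, +1.00000); max(|x|,|y|,|x±y|/√2) = 1.41421 > 1.2 ⇒ ∉ W
candidate 7: n = (1, -1, 1, 1) → π⊥ ≈ (+2.41421, -1.00000); max(|x|,|y|,|x±y|/√2) = 2.41421 > 1.2 ⇒ ∉ W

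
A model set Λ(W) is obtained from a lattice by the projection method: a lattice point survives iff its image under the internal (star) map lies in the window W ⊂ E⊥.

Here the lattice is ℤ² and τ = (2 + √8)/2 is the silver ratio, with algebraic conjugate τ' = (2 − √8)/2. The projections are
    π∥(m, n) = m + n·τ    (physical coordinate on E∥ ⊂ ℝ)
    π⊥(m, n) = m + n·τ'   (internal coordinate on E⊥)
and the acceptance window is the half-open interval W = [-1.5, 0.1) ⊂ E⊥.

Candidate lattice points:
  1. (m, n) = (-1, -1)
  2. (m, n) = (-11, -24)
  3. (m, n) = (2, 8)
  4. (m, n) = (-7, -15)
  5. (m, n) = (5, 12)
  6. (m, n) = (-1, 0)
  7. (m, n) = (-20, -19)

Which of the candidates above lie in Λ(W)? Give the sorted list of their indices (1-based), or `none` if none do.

Compute τ' = (2−√8)/2 = -0.4142, so π⊥(m,n) = m -0.4142·n.
[1] lift (-1,-1): star map gives -0.5858; window check -1.5 ≤ -0.5858 < 0.1 is true → IN Λ
[2] lift (-11,-24): star map gives -1.0589; window check -1.5 ≤ -1.0589 < 0.1 is true → IN Λ
[3] lift (2,8): star map gives -1.3137; window check -1.5 ≤ -1.3137 < 0.1 is true → IN Λ
[4] lift (-7,-15): star map gives -0.7868; window check -1.5 ≤ -0.7868 < 0.1 is true → IN Λ
[5] lift (5,12): star map gives 0.0294; window check -1.5 ≤ 0.0294 < 0.1 is true → IN Λ
[6] lift (-1,0): star map gives -1.0000; window check -1.5 ≤ -1.0000 < 0.1 is true → IN Λ
[7] lift (-20,-19): star map gives -12.1299; window check -1.5 ≤ -12.1299 < 0.1 is false → out

1, 2, 3, 4, 5, 6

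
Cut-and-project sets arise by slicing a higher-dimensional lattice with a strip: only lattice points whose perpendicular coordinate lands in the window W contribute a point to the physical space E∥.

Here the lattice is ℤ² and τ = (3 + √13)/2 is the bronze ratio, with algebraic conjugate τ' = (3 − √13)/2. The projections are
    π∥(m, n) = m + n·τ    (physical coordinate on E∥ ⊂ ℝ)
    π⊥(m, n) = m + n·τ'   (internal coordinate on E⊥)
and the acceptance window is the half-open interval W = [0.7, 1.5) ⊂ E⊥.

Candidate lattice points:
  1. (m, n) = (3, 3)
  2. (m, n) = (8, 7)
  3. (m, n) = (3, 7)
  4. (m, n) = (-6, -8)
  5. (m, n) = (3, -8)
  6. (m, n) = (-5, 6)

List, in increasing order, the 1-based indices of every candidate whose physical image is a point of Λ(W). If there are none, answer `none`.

Numerically τ ≈ 3.30278 and τ' = −1/τ ≈ -0.30278.
candidate 1: (m,n)=(3,3) → π∥ = 3+3·τ ≈ 12.90833, π⊥ = 3+3·τ' ≈ 2.09167 ∉ [0.7, 1.5) ⇒ out
candidate 2: (m,n)=(8,7) → π∥ = 8+7·τ ≈ 31.11943, π⊥ = 8+7·τ' ≈ 5.88057 ∉ [0.7, 1.5) ⇒ out
candidate 3: (m,n)=(3,7) → π∥ = 3+7·τ ≈ 26.11943, π⊥ = 3+7·τ' ≈ 0.88057 ∈ [0.7, 1.5) ⇒ IN Λ
candidate 4: (m,n)=(-6,-8) → π∥ = -6-8·τ ≈ -32.42221, π⊥ = -6-8·τ' ≈ -3.57779 ∉ [0.7, 1.5) ⇒ out
candidate 5: (m,n)=(3,-8) → π∥ = 3-8·τ ≈ -23.42221, π⊥ = 3-8·τ' ≈ 5.42221 ∉ [0.7, 1.5) ⇒ out
candidate 6: (m,n)=(-5,6) → π∥ = -5+6·τ ≈ 14.81665, π⊥ = -5+6·τ' ≈ -6.81665 ∉ [0.7, 1.5) ⇒ out

3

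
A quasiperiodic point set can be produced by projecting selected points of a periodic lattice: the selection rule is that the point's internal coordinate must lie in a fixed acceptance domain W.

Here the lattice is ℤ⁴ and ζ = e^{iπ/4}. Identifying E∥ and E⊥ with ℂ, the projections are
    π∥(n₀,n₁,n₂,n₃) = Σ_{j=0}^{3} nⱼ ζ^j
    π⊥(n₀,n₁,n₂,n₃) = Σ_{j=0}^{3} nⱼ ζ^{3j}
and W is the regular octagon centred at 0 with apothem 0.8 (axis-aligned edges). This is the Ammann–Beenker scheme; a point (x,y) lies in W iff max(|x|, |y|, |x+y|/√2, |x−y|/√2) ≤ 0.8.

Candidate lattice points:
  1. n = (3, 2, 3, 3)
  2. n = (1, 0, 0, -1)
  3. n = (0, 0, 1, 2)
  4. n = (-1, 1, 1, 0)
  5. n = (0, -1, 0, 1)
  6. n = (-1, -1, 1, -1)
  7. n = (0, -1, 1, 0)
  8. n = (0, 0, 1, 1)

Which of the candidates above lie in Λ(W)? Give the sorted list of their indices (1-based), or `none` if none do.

2, 8

Internal map: ζ^{3j} for j=0..3 gives (1,0), (−√2/2,√2/2), (0,−1), (√2/2,√2/2).
candidate 1: n = (3, 2, 3, 3) → π⊥ ≈ (+3.707107, +0.535534); max(|x|,|y|,|x±y|/√2) = 3.707107 > 0.8 ⇒ ∉ W
candidate 2: n = (1, 0, 0, -1) → π⊥ ≈ (+0.292893, -0.707107); max(|x|,|y|,|x±y|/√2) = 0.707107 ≤ 0.8 ⇒ ∈ W
candidate 3: n = (0, 0, 1, 2) → π⊥ ≈ (+1.414214, +0.414214); max(|x|,|y|,|x±y|/√2) = 1.414214 > 0.8 ⇒ ∉ W
candidate 4: n = (-1, 1, 1, 0) → π⊥ ≈ (-1.707107, -0.292893); max(|x|,|y|,|x±y|/√2) = 1.707107 > 0.8 ⇒ ∉ W
candidate 5: n = (0, -1, 0, 1) → π⊥ ≈ (+1.414214, +0.000000); max(|x|,|y|,|x±y|/√2) = 1.414214 > 0.8 ⇒ ∉ W
candidate 6: n = (-1, -1, 1, -1) → π⊥ ≈ (-1.000000, -2.414214); max(|x|,|y|,|x±y|/√2) = 2.414214 > 0.8 ⇒ ∉ W
candidate 7: n = (0, -1, 1, 0) → π⊥ ≈ (+0.707107, -1.707107); max(|x|,|y|,|x±y|/√2) = 1.707107 > 0.8 ⇒ ∉ W
candidate 8: n = (0, 0, 1, 1) → π⊥ ≈ (+0.707107, -0.292893); max(|x|,|y|,|x±y|/√2) = 0.707107 ≤ 0.8 ⇒ ∈ W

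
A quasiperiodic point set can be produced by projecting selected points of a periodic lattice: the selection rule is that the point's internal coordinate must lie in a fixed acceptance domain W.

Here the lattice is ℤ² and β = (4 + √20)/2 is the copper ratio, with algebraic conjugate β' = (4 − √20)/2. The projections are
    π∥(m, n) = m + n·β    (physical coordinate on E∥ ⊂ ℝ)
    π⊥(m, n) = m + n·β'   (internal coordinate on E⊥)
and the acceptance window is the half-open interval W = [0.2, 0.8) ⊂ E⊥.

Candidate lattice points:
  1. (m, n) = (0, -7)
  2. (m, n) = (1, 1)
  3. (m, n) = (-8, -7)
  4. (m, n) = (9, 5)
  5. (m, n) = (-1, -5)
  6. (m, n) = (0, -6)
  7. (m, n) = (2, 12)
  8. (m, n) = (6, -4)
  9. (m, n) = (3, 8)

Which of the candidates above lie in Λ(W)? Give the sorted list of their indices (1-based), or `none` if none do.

Compute β' = (4−√20)/2 = -0.23607, so π⊥(m,n) = m -0.23607·n.
candidate 1: (m,n)=(0,-7) → π∥ = 0-7·β ≈ -29.65248, π⊥ = 0-7·β' ≈ 1.65248 ∉ [0.2, 0.8) ⇒ out
candidate 2: (m,n)=(1,1) → π∥ = 1+1·β ≈ 5.23607, π⊥ = 1+1·β' ≈ 0.76393 ∈ [0.2, 0.8) ⇒ IN Λ
candidate 3: (m,n)=(-8,-7) → π∥ = -8-7·β ≈ -37.65248, π⊥ = -8-7·β' ≈ -6.34752 ∉ [0.2, 0.8) ⇒ out
candidate 4: (m,n)=(9,5) → π∥ = 9+5·β ≈ 30.18034, π⊥ = 9+5·β' ≈ 7.81966 ∉ [0.2, 0.8) ⇒ out
candidate 5: (m,n)=(-1,-5) → π∥ = -1-5·β ≈ -22.18034, π⊥ = -1-5·β' ≈ 0.18034 ∉ [0.2, 0.8) ⇒ out
candidate 6: (m,n)=(0,-6) → π∥ = 0-6·β ≈ -25.41641, π⊥ = 0-6·β' ≈ 1.41641 ∉ [0.2, 0.8) ⇒ out
candidate 7: (m,n)=(2,12) → π∥ = 2+12·β ≈ 52.83282, π⊥ = 2+12·β' ≈ -0.83282 ∉ [0.2, 0.8) ⇒ out
candidate 8: (m,n)=(6,-4) → π∥ = 6-4·β ≈ -10.94427, π⊥ = 6-4·β' ≈ 6.94427 ∉ [0.2, 0.8) ⇒ out
candidate 9: (m,n)=(3,8) → π∥ = 3+8·β ≈ 36.88854, π⊥ = 3+8·β' ≈ 1.11146 ∉ [0.2, 0.8) ⇒ out

2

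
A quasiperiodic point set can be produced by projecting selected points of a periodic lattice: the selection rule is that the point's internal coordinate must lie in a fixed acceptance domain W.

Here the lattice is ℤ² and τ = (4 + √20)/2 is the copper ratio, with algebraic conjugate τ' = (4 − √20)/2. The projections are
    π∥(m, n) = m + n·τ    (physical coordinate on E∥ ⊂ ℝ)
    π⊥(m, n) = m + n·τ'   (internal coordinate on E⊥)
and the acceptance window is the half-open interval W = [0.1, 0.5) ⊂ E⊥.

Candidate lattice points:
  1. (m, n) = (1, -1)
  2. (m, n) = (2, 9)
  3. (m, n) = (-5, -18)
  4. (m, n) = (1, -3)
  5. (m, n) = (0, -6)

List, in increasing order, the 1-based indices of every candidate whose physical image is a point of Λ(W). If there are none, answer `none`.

Compute τ' = (4−√20)/2 = -0.236068, so π⊥(m,n) = m -0.236068·n.
[1] lift (1,-1): star map gives 1.236068; window check 0.1 ≤ 1.236068 < 0.5 is false → out
[2] lift (2,9): star map gives -0.124612; window check 0.1 ≤ -0.124612 < 0.5 is false → out
[3] lift (-5,-18): star map gives -0.750776; window check 0.1 ≤ -0.750776 < 0.5 is false → out
[4] lift (1,-3): star map gives 1.708204; window check 0.1 ≤ 1.708204 < 0.5 is false → out
[5] lift (0,-6): star map gives 1.416408; window check 0.1 ≤ 1.416408 < 0.5 is false → out

none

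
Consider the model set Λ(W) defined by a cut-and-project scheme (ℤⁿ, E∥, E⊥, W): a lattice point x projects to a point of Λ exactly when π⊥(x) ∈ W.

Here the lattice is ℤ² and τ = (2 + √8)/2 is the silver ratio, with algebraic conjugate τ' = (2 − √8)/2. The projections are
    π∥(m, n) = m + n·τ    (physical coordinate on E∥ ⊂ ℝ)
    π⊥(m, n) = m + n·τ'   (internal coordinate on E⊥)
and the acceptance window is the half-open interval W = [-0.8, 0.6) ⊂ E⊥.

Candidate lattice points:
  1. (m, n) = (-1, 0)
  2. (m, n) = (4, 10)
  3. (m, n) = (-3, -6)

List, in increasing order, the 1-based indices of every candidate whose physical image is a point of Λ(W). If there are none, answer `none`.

τ' = (2−√8)/2 ≈ -0.41421.
[1] lift (-1,0): star map gives -1.00000; window check -0.8 ≤ -1.00000 < 0.6 is false → out
[2] lift (4,10): star map gives -0.14214; window check -0.8 ≤ -0.14214 < 0.6 is true → IN Λ
[3] lift (-3,-6): star map gives -0.51472; window check -0.8 ≤ -0.51472 < 0.6 is true → IN Λ

2, 3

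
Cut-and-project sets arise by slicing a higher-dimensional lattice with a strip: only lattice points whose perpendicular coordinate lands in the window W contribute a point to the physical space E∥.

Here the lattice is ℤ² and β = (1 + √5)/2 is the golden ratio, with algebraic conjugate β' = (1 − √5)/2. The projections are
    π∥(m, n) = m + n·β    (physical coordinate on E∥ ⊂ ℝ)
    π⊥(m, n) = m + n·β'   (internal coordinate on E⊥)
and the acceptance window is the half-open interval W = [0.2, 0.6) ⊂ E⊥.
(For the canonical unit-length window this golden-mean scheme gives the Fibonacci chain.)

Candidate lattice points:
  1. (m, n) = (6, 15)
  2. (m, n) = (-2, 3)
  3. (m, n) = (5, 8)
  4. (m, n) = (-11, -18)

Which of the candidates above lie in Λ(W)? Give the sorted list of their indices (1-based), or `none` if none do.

Compute β' = (1−√5)/2 = -0.6180, so π⊥(m,n) = m -0.6180·n.
#1 (6,15): internal coord 6 + (15)·β' = -3.2705; -3.2705 ∉ [0.2, 0.6) → out
#2 (-2,3): internal coord -2 + (3)·β' = -3.8541; -3.8541 ∉ [0.2, 0.6) → out
#3 (5,8): internal coord 5 + (8)·β' = +0.0557; +0.0557 ∉ [0.2, 0.6) → out
#4 (-11,-18): internal coord -11 + (-18)·β' = +0.1246; +0.1246 ∉ [0.2, 0.6) → out

none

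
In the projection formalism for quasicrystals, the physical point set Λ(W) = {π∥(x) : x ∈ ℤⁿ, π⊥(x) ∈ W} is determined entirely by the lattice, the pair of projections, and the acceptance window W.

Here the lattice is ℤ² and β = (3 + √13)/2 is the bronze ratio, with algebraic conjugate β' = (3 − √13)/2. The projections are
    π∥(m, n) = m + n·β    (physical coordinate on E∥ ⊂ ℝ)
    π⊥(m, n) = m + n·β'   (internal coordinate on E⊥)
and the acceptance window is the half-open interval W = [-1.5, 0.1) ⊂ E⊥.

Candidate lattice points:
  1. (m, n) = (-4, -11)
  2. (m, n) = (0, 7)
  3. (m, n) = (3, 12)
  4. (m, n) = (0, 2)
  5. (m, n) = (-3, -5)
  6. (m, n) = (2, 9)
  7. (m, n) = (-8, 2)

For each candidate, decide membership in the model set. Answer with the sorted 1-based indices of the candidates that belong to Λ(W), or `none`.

1, 3, 4, 5, 6

Compute β' = (3−√13)/2 = -0.302776, so π⊥(m,n) = m -0.302776·n.
[1] lift (-4,-11): star map gives -0.669468; window check -1.5 ≤ -0.669468 < 0.1 is true → IN Λ
[2] lift (0,7): star map gives -2.119429; window check -1.5 ≤ -2.119429 < 0.1 is false → out
[3] lift (3,12): star map gives -0.633308; window check -1.5 ≤ -0.633308 < 0.1 is true → IN Λ
[4] lift (0,2): star map gives -0.605551; window check -1.5 ≤ -0.605551 < 0.1 is true → IN Λ
[5] lift (-3,-5): star map gives -1.486122; window check -1.5 ≤ -1.486122 < 0.1 is true → IN Λ
[6] lift (2,9): star map gives -0.724981; window check -1.5 ≤ -0.724981 < 0.1 is true → IN Λ
[7] lift (-8,2): star map gives -8.605551; window check -1.5 ≤ -8.605551 < 0.1 is false → out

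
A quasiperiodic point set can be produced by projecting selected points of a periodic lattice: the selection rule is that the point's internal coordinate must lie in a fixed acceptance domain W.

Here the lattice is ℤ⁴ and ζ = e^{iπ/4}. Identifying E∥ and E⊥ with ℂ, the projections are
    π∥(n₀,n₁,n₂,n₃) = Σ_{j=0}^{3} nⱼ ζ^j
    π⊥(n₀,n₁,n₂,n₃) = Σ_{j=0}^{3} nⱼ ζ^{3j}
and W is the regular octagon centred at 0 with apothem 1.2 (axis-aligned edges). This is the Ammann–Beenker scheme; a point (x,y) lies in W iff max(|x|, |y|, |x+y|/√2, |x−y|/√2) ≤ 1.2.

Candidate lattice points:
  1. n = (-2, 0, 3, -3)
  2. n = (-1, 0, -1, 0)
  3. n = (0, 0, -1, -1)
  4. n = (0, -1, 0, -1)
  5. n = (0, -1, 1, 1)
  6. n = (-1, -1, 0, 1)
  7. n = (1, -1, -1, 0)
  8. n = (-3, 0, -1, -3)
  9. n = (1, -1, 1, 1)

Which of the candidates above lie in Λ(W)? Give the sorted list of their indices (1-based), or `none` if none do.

3, 6

Internal map: ζ^{3j} for j=0..3 gives (1,0), (−√2/2,√2/2), (0,−1), (√2/2,√2/2).
candidate 1: n = (-2, 0, 3, -3) → π⊥ ≈ (-4.1213, -5.1213); max(|x|,|y|,|x±y|/√2) = 6.5355 > 1.2 ⇒ ∉ W
candidate 2: n = (-1, 0, -1, 0) → π⊥ ≈ (-1.0000, +1.0000); max(|x|,|y|,|x±y|/√2) = 1.4142 > 1.2 ⇒ ∉ W
candidate 3: n = (0, 0, -1, -1) → π⊥ ≈ (-0.7071, +0.2929); max(|x|,|y|,|x±y|/√2) = 0.7071 ≤ 1.2 ⇒ ∈ W
candidate 4: n = (0, -1, 0, -1) → π⊥ ≈ (+0.0000, -1.4142); max(|x|,|y|,|x±y|/√2) = 1.4142 > 1.2 ⇒ ∉ W
candidate 5: n = (0, -1, 1, 1) → π⊥ ≈ (+1.4142, -1.0000); max(|x|,|y|,|x±y|/√2) = 1.7071 > 1.2 ⇒ ∉ W
candidate 6: n = (-1, -1, 0, 1) → π⊥ ≈ (+0.4142, +0.0000); max(|x|,|y|,|x±y|/√2) = 0.4142 ≤ 1.2 ⇒ ∈ W
candidate 7: n = (1, -1, -1, 0) → π⊥ ≈ (+1.7071, +0.2929); max(|x|,|y|,|x±y|/√2) = 1.7071 > 1.2 ⇒ ∉ W
candidate 8: n = (-3, 0, -1, -3) → π⊥ ≈ (-5.1213, -1.1213); max(|x|,|y|,|x±y|/√2) = 5.1213 > 1.2 ⇒ ∉ W
candidate 9: n = (1, -1, 1, 1) → π⊥ ≈ (+2.4142, -1.0000); max(|x|,|y|,|x±y|/√2) = 2.4142 > 1.2 ⇒ ∉ W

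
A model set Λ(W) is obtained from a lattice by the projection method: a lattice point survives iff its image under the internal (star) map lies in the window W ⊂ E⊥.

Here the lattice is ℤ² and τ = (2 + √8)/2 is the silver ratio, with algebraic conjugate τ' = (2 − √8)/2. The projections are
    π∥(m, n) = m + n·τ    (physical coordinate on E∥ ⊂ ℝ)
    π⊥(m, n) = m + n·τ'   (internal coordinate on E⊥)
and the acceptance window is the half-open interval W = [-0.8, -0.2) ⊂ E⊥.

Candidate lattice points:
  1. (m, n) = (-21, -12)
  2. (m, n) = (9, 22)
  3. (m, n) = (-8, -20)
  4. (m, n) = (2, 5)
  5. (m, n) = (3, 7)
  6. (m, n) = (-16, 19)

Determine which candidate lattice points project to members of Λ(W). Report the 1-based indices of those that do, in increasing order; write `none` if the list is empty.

none

τ' = (2−√8)/2 ≈ -0.414214.
[1] lift (-21,-12): star map gives -16.029437; window check -0.8 ≤ -16.029437 < -0.2 is false → out
[2] lift (9,22): star map gives -0.112698; window check -0.8 ≤ -0.112698 < -0.2 is false → out
[3] lift (-8,-20): star map gives 0.284271; window check -0.8 ≤ 0.284271 < -0.2 is false → out
[4] lift (2,5): star map gives -0.071068; window check -0.8 ≤ -0.071068 < -0.2 is false → out
[5] lift (3,7): star map gives 0.100505; window check -0.8 ≤ 0.100505 < -0.2 is false → out
[6] lift (-16,19): star map gives -23.870058; window check -0.8 ≤ -23.870058 < -0.2 is false → out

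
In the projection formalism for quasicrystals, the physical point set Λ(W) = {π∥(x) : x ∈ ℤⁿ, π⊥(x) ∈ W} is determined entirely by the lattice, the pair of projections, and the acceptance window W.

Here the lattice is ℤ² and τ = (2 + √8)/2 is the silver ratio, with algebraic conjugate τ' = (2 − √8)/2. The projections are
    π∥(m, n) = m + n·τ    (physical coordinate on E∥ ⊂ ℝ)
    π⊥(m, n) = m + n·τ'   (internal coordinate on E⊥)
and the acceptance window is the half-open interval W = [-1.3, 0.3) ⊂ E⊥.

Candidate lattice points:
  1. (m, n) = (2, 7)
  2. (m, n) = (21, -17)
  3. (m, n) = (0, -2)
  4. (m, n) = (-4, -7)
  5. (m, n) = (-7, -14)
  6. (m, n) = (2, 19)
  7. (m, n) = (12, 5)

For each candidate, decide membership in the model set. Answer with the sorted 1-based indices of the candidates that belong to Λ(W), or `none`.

1, 4, 5

Numerically τ ≈ 2.41421 and τ' = −1/τ ≈ -0.41421.
candidate 1: (m,n)=(2,7) → π∥ = 2+7·τ ≈ 18.89949, π⊥ = 2+7·τ' ≈ -0.89949 ∈ [-1.3, 0.3) ⇒ IN Λ
candidate 2: (m,n)=(21,-17) → π∥ = 21-17·τ ≈ -20.04163, π⊥ = 21-17·τ' ≈ 28.04163 ∉ [-1.3, 0.3) ⇒ out
candidate 3: (m,n)=(0,-2) → π∥ = 0-2·τ ≈ -4.82843, π⊥ = 0-2·τ' ≈ 0.82843 ∉ [-1.3, 0.3) ⇒ out
candidate 4: (m,n)=(-4,-7) → π∥ = -4-7·τ ≈ -20.89949, π⊥ = -4-7·τ' ≈ -1.10051 ∈ [-1.3, 0.3) ⇒ IN Λ
candidate 5: (m,n)=(-7,-14) → π∥ = -7-14·τ ≈ -40.79899, π⊥ = -7-14·τ' ≈ -1.20101 ∈ [-1.3, 0.3) ⇒ IN Λ
candidate 6: (m,n)=(2,19) → π∥ = 2+19·τ ≈ 47.87006, π⊥ = 2+19·τ' ≈ -5.87006 ∉ [-1.3, 0.3) ⇒ out
candidate 7: (m,n)=(12,5) → π∥ = 12+5·τ ≈ 24.07107, π⊥ = 12+5·τ' ≈ 9.92893 ∉ [-1.3, 0.3) ⇒ out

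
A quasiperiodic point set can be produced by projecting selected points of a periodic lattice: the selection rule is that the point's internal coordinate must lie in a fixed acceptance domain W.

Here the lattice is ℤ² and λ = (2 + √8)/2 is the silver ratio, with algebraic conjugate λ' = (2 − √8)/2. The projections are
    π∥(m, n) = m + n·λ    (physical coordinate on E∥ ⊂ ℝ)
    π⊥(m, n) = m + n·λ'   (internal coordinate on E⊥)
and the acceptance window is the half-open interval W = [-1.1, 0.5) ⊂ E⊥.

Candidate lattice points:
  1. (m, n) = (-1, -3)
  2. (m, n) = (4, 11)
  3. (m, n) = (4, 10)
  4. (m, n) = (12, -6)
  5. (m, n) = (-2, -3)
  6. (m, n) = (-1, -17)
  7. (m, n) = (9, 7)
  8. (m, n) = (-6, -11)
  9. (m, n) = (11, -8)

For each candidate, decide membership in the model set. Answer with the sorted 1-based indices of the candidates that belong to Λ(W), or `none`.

1, 2, 3, 5

λ' = (2−√8)/2 ≈ -0.4142.
[1] lift (-1,-3): star map gives 0.2426; window check -1.1 ≤ 0.2426 < 0.5 is true → IN Λ
[2] lift (4,11): star map gives -0.5563; window check -1.1 ≤ -0.5563 < 0.5 is true → IN Λ
[3] lift (4,10): star map gives -0.1421; window check -1.1 ≤ -0.1421 < 0.5 is true → IN Λ
[4] lift (12,-6): star map gives 14.4853; window check -1.1 ≤ 14.4853 < 0.5 is false → out
[5] lift (-2,-3): star map gives -0.7574; window check -1.1 ≤ -0.7574 < 0.5 is true → IN Λ
[6] lift (-1,-17): star map gives 6.0416; window check -1.1 ≤ 6.0416 < 0.5 is false → out
[7] lift (9,7): star map gives 6.1005; window check -1.1 ≤ 6.1005 < 0.5 is false → out
[8] lift (-6,-11): star map gives -1.4437; window check -1.1 ≤ -1.4437 < 0.5 is false → out
[9] lift (11,-8): star map gives 14.3137; window check -1.1 ≤ 14.3137 < 0.5 is false → out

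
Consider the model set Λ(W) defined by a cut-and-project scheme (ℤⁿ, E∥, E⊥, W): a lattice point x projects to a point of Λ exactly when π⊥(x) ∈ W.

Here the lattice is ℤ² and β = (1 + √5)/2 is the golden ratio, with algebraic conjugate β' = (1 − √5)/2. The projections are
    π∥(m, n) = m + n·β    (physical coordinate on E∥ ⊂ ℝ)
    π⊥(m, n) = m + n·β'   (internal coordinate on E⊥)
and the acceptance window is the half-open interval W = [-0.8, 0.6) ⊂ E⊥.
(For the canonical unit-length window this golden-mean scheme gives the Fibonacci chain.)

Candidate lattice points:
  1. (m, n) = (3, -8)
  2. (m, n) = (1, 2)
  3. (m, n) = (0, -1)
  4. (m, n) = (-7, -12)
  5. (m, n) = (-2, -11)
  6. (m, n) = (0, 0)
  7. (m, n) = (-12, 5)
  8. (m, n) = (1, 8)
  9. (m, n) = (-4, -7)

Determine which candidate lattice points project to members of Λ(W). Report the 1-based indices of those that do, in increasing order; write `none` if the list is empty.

2, 4, 6, 9

β' = (1−√5)/2 ≈ -0.6180.
candidate 1: (m,n)=(3,-8) → π∥ = 3-8·β ≈ -9.9443, π⊥ = 3-8·β' ≈ 7.9443 ∉ [-0.8, 0.6) ⇒ out
candidate 2: (m,n)=(1,2) → π∥ = 1+2·β ≈ 4.2361, π⊥ = 1+2·β' ≈ -0.2361 ∈ [-0.8, 0.6) ⇒ IN Λ
candidate 3: (m,n)=(0,-1) → π∥ = 0-1·β ≈ -1.6180, π⊥ = 0-1·β' ≈ 0.6180 ∉ [-0.8, 0.6) ⇒ out
candidate 4: (m,n)=(-7,-12) → π∥ = -7-12·β ≈ -26.4164, π⊥ = -7-12·β' ≈ 0.4164 ∈ [-0.8, 0.6) ⇒ IN Λ
candidate 5: (m,n)=(-2,-11) → π∥ = -2-11·β ≈ -19.7984, π⊥ = -2-11·β' ≈ 4.7984 ∉ [-0.8, 0.6) ⇒ out
candidate 6: (m,n)=(0,0) → π∥ = 0+0·β ≈ 0.0000, π⊥ = 0+0·β' ≈ 0.0000 ∈ [-0.8, 0.6) ⇒ IN Λ
candidate 7: (m,n)=(-12,5) → π∥ = -12+5·β ≈ -3.9098, π⊥ = -12+5·β' ≈ -15.0902 ∉ [-0.8, 0.6) ⇒ out
candidate 8: (m,n)=(1,8) → π∥ = 1+8·β ≈ 13.9443, π⊥ = 1+8·β' ≈ -3.9443 ∉ [-0.8, 0.6) ⇒ out
candidate 9: (m,n)=(-4,-7) → π∥ = -4-7·β ≈ -15.3262, π⊥ = -4-7·β' ≈ 0.3262 ∈ [-0.8, 0.6) ⇒ IN Λ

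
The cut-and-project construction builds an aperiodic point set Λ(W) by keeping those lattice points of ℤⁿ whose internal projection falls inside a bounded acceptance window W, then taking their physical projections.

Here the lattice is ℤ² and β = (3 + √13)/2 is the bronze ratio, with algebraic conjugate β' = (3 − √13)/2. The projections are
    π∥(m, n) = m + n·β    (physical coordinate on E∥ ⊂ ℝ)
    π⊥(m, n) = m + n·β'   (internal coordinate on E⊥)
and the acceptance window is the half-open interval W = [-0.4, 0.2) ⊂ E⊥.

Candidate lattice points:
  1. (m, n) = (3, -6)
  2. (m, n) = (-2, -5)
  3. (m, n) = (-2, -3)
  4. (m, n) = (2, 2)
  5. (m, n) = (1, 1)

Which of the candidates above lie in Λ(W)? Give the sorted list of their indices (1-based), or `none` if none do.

Compute β' = (3−√13)/2 = -0.30278, so π⊥(m,n) = m -0.30278·n.
[1] lift (3,-6): star map gives 4.81665; window check -0.4 ≤ 4.81665 < 0.2 is false → out
[2] lift (-2,-5): star map gives -0.48612; window check -0.4 ≤ -0.48612 < 0.2 is false → out
[3] lift (-2,-3): star map gives -1.09167; window check -0.4 ≤ -1.09167 < 0.2 is false → out
[4] lift (2,2): star map gives 1.39445; window check -0.4 ≤ 1.39445 < 0.2 is false → out
[5] lift (1,1): star map gives 0.69722; window check -0.4 ≤ 0.69722 < 0.2 is false → out

none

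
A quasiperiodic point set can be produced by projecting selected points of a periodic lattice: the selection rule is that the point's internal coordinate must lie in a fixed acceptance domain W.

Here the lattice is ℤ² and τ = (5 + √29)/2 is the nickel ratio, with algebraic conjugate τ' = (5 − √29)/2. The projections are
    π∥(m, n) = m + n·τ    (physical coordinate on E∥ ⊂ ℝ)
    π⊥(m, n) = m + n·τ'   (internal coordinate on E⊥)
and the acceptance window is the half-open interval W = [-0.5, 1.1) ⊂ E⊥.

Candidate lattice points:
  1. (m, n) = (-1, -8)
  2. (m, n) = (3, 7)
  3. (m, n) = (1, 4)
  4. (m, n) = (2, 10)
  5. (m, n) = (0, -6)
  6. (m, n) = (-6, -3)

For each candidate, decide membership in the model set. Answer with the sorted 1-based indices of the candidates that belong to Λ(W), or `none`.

1, 3, 4

Numerically τ ≈ 5.192582 and τ' = −1/τ ≈ -0.192582.
[1] lift (-1,-8): star map gives 0.540659; window check -0.5 ≤ 0.540659 < 1.1 is true → IN Λ
[2] lift (3,7): star map gives 1.651923; window check -0.5 ≤ 1.651923 < 1.1 is false → out
[3] lift (1,4): star map gives 0.229670; window check -0.5 ≤ 0.229670 < 1.1 is true → IN Λ
[4] lift (2,10): star map gives 0.074176; window check -0.5 ≤ 0.074176 < 1.1 is true → IN Λ
[5] lift (0,-6): star map gives 1.155494; window check -0.5 ≤ 1.155494 < 1.1 is false → out
[6] lift (-6,-3): star map gives -5.422253; window check -0.5 ≤ -5.422253 < 1.1 is false → out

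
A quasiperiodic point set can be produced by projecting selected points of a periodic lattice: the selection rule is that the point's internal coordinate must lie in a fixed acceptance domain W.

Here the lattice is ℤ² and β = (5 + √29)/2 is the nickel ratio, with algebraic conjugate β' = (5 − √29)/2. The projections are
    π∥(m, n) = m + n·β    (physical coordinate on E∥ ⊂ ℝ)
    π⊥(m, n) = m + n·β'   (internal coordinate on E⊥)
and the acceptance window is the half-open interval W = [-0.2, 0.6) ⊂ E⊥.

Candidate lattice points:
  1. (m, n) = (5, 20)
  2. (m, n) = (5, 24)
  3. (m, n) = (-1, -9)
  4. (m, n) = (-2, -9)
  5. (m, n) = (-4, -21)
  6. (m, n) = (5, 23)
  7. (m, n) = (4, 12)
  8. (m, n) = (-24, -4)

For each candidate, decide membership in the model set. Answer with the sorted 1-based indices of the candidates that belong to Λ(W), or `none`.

2, 5, 6

β' = (5−√29)/2 ≈ -0.19258.
[1] lift (5,20): star map gives 1.14835; window check -0.2 ≤ 1.14835 < 0.6 is false → out
[2] lift (5,24): star map gives 0.37802; window check -0.2 ≤ 0.37802 < 0.6 is true → IN Λ
[3] lift (-1,-9): star map gives 0.73324; window check -0.2 ≤ 0.73324 < 0.6 is false → out
[4] lift (-2,-9): star map gives -0.26676; window check -0.2 ≤ -0.26676 < 0.6 is false → out
[5] lift (-4,-21): star map gives 0.04423; window check -0.2 ≤ 0.04423 < 0.6 is true → IN Λ
[6] lift (5,23): star map gives 0.57060; window check -0.2 ≤ 0.57060 < 0.6 is true → IN Λ
[7] lift (4,12): star map gives 1.68901; window check -0.2 ≤ 1.68901 < 0.6 is false → out
[8] lift (-24,-4): star map gives -23.22967; window check -0.2 ≤ -23.22967 < 0.6 is false → out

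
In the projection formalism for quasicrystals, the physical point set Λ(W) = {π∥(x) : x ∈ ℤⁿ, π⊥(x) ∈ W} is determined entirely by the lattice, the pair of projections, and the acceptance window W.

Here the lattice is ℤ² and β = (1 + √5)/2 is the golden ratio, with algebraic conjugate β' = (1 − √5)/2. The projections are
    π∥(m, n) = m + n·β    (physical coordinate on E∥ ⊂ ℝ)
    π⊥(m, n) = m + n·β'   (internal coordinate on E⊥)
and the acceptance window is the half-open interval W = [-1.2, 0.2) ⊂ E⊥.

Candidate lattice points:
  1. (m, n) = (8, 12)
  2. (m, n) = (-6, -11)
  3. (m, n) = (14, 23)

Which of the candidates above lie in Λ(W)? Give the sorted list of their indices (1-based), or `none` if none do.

β' = (1−√5)/2 ≈ -0.61803.
#1 (8,12): internal coord 8 + (12)·β' = +0.58359; +0.58359 ∉ [-1.2, 0.2) → out
#2 (-6,-11): internal coord -6 + (-11)·β' = +0.79837; +0.79837 ∉ [-1.2, 0.2) → out
#3 (14,23): internal coord 14 + (23)·β' = -0.21478; -0.21478 ∈ [-1.2, 0.2) → IN Λ

3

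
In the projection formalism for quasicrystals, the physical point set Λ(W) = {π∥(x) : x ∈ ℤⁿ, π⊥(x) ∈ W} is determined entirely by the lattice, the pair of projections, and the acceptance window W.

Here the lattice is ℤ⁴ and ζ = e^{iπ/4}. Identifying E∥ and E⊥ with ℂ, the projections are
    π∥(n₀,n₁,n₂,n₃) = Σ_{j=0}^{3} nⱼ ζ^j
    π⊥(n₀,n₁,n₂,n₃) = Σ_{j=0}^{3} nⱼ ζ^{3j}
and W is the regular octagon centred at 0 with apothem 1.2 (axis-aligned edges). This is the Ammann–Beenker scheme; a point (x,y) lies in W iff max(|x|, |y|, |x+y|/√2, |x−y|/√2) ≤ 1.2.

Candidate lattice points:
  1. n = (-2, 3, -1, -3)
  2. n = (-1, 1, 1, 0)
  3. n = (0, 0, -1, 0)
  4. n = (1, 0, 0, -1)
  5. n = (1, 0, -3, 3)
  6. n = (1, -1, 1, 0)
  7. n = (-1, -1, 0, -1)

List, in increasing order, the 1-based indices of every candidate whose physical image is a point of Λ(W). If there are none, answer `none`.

π⊥(n) = n₀ + n₁ζ³ + n₂ζ⁶ + n₃ζ⁹ where ζ = e^{iπ/4}.
candidate 1: n = (-2, 3, -1, -3) → π⊥ ≈ (-6.24264, +1.00000); max(|x|,|y|,|x±y|/√2) = 6.24264 > 1.2 ⇒ ∉ W
candidate 2: n = (-1, 1, 1, 0) → π⊥ ≈ (-1.70711, -0.29289); max(|x|,|y|,|x±y|/√2) = 1.70711 > 1.2 ⇒ ∉ W
candidate 3: n = (0, 0, -1, 0) → π⊥ ≈ (+0.00000, +1.00000); max(|x|,|y|,|x±y|/√2) = 1.00000 ≤ 1.2 ⇒ ∈ W
candidate 4: n = (1, 0, 0, -1) → π⊥ ≈ (+0.29289, -0.70711); max(|x|,|y|,|x±y|/√2) = 0.70711 ≤ 1.2 ⇒ ∈ W
candidate 5: n = (1, 0, -3, 3) → π⊥ ≈ (+3.12132, +5.12132); max(|x|,|y|,|x±y|/√2) = 5.82843 > 1.2 ⇒ ∉ W
candidate 6: n = (1, -1, 1, 0) → π⊥ ≈ (+1.70711, -1.70711); max(|x|,|y|,|x±y|/√2) = 2.41421 > 1.2 ⇒ ∉ W
candidate 7: n = (-1, -1, 0, -1) → π⊥ ≈ (-1.00000, -1.41421); max(|x|,|y|,|x±y|/√2) = 1.70711 > 1.2 ⇒ ∉ W

3, 4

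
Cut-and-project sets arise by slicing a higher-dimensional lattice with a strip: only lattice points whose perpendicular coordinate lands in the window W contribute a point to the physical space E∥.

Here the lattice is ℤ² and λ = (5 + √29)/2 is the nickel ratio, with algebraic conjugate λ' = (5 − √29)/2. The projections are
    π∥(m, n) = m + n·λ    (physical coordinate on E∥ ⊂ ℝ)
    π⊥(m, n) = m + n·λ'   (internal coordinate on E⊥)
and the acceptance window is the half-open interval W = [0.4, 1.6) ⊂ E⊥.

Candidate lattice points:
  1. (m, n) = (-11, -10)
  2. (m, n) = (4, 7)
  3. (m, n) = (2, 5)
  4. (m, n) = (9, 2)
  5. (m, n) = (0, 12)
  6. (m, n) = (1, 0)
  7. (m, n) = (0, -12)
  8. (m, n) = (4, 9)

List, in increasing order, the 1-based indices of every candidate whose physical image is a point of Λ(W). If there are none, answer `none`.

3, 6

λ' = (5−√29)/2 ≈ -0.1926.
candidate 1: (m,n)=(-11,-10) → π∥ = -11-10·λ ≈ -62.9258, π⊥ = -11-10·λ' ≈ -9.0742 ∉ [0.4, 1.6) ⇒ out
candidate 2: (m,n)=(4,7) → π∥ = 4+7·λ ≈ 40.3481, π⊥ = 4+7·λ' ≈ 2.6519 ∉ [0.4, 1.6) ⇒ out
candidate 3: (m,n)=(2,5) → π∥ = 2+5·λ ≈ 27.9629, π⊥ = 2+5·λ' ≈ 1.0371 ∈ [0.4, 1.6) ⇒ IN Λ
candidate 4: (m,n)=(9,2) → π∥ = 9+2·λ ≈ 19.3852, π⊥ = 9+2·λ' ≈ 8.6148 ∉ [0.4, 1.6) ⇒ out
candidate 5: (m,n)=(0,12) → π∥ = 0+12·λ ≈ 62.3110, π⊥ = 0+12·λ' ≈ -2.3110 ∉ [0.4, 1.6) ⇒ out
candidate 6: (m,n)=(1,0) → π∥ = 1+0·λ ≈ 1.0000, π⊥ = 1+0·λ' ≈ 1.0000 ∈ [0.4, 1.6) ⇒ IN Λ
candidate 7: (m,n)=(0,-12) → π∥ = 0-12·λ ≈ -62.3110, π⊥ = 0-12·λ' ≈ 2.3110 ∉ [0.4, 1.6) ⇒ out
candidate 8: (m,n)=(4,9) → π∥ = 4+9·λ ≈ 50.7332, π⊥ = 4+9·λ' ≈ 2.2668 ∉ [0.4, 1.6) ⇒ out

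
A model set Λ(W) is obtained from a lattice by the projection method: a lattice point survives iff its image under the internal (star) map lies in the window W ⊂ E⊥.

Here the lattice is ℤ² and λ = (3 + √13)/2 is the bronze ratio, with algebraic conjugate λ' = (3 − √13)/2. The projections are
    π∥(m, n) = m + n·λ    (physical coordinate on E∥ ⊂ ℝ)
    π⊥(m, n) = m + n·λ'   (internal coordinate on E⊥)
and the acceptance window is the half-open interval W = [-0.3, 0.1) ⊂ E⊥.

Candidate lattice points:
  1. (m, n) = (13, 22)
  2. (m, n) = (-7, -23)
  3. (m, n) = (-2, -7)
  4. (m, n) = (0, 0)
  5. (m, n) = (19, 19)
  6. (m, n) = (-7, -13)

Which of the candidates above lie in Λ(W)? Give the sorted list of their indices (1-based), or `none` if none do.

2, 4

Compute λ' = (3−√13)/2 = -0.3028, so π⊥(m,n) = m -0.3028·n.
#1 (13,22): internal coord 13 + (22)·λ' = +6.3389; +6.3389 ∉ [-0.3, 0.1) → out
#2 (-7,-23): internal coord -7 + (-23)·λ' = -0.0362; -0.0362 ∈ [-0.3, 0.1) → IN Λ
#3 (-2,-7): internal coord -2 + (-7)·λ' = +0.1194; +0.1194 ∉ [-0.3, 0.1) → out
#4 (0,0): internal coord 0 + (0)·λ' = +0.0000; +0.0000 ∈ [-0.3, 0.1) → IN Λ
#5 (19,19): internal coord 19 + (19)·λ' = +13.2473; +13.2473 ∉ [-0.3, 0.1) → out
#6 (-7,-13): internal coord -7 + (-13)·λ' = -3.0639; -3.0639 ∉ [-0.3, 0.1) → out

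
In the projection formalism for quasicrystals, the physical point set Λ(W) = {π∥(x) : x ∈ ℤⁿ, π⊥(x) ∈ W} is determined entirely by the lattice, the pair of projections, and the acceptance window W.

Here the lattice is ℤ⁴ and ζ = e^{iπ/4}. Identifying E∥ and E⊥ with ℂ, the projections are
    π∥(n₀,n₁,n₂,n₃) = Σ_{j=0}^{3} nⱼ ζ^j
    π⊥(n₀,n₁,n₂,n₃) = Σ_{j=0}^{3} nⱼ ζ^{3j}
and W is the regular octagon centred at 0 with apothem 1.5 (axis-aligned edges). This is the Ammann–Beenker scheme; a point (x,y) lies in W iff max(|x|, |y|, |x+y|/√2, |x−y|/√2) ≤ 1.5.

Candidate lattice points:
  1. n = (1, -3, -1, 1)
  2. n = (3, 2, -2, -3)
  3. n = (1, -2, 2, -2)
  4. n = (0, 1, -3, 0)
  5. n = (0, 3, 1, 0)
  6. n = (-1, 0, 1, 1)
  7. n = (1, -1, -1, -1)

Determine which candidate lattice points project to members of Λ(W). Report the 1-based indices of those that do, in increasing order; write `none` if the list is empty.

With ζ = e^{iπ/4} the internal vectors are ζ^0,ζ^3,ζ^6,ζ^9.
candidate 1: n = (1, -3, -1, 1) → π⊥ ≈ (+3.82843, -0.41421); max(|x|,|y|,|x±y|/√2) = 3.82843 > 1.5 ⇒ ∉ W
candidate 2: n = (3, 2, -2, -3) → π⊥ ≈ (-0.53553, +1.29289); max(|x|,|y|,|x±y|/√2) = 1.29289 ≤ 1.5 ⇒ ∈ W
candidate 3: n = (1, -2, 2, -2) → π⊥ ≈ (+1.00000, -4.82843); max(|x|,|y|,|x±y|/√2) = 4.82843 > 1.5 ⇒ ∉ W
candidate 4: n = (0, 1, -3, 0) → π⊥ ≈ (-0.70711, +3.70711); max(|x|,|y|,|x±y|/√2) = 3.70711 > 1.5 ⇒ ∉ W
candidate 5: n = (0, 3, 1, 0) → π⊥ ≈ (-2.12132, +1.12132); max(|x|,|y|,|x±y|/√2) = 2.29289 > 1.5 ⇒ ∉ W
candidate 6: n = (-1, 0, 1, 1) → π⊥ ≈ (-0.29289, -0.29289); max(|x|,|y|,|x±y|/√2) = 0.41421 ≤ 1.5 ⇒ ∈ W
candidate 7: n = (1, -1, -1, -1) → π⊥ ≈ (+1.00000, -0.41421); max(|x|,|y|,|x±y|/√2) = 1.00000 ≤ 1.5 ⇒ ∈ W

2, 6, 7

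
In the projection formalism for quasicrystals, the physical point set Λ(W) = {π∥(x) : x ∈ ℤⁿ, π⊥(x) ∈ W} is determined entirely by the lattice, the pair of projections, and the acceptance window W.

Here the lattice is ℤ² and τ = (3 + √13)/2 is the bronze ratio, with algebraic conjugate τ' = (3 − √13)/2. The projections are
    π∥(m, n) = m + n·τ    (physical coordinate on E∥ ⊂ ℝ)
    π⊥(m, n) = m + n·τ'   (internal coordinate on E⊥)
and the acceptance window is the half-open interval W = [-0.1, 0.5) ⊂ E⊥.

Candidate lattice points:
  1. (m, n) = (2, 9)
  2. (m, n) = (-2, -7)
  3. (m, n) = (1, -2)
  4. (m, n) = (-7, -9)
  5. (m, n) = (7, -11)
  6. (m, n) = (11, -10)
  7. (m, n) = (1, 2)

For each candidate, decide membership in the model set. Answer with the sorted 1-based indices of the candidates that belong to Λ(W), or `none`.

2, 7

Numerically τ ≈ 3.3028 and τ' = −1/τ ≈ -0.3028.
#1 (2,9): internal coord 2 + (9)·τ' = -0.7250; -0.7250 ∉ [-0.1, 0.5) → out
#2 (-2,-7): internal coord -2 + (-7)·τ' = +0.1194; +0.1194 ∈ [-0.1, 0.5) → IN Λ
#3 (1,-2): internal coord 1 + (-2)·τ' = +1.6056; +1.6056 ∉ [-0.1, 0.5) → out
#4 (-7,-9): internal coord -7 + (-9)·τ' = -4.2750; -4.2750 ∉ [-0.1, 0.5) → out
#5 (7,-11): internal coord 7 + (-11)·τ' = +10.3305; +10.3305 ∉ [-0.1, 0.5) → out
#6 (11,-10): internal coord 11 + (-10)·τ' = +14.0278; +14.0278 ∉ [-0.1, 0.5) → out
#7 (1,2): internal coord 1 + (2)·τ' = +0.3944; +0.3944 ∈ [-0.1, 0.5) → IN Λ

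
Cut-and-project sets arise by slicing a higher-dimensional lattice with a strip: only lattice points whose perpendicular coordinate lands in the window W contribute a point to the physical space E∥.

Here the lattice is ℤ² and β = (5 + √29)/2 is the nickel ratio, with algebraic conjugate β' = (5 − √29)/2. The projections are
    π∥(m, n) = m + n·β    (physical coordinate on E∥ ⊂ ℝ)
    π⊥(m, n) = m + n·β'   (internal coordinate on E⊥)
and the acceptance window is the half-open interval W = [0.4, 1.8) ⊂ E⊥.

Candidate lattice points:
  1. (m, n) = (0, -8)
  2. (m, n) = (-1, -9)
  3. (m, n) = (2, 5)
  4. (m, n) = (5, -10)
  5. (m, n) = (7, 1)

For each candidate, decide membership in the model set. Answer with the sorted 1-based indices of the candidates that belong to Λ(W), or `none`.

Numerically β ≈ 5.192582 and β' = −1/β ≈ -0.192582.
#1 (0,-8): internal coord 0 + (-8)·β' = +1.540659; +1.540659 ∈ [0.4, 1.8) → IN Λ
#2 (-1,-9): internal coord -1 + (-9)·β' = +0.733242; +0.733242 ∈ [0.4, 1.8) → IN Λ
#3 (2,5): internal coord 2 + (5)·β' = +1.037088; +1.037088 ∈ [0.4, 1.8) → IN Λ
#4 (5,-10): internal coord 5 + (-10)·β' = +6.925824; +6.925824 ∉ [0.4, 1.8) → out
#5 (7,1): internal coord 7 + (1)·β' = +6.807418; +6.807418 ∉ [0.4, 1.8) → out

1, 2, 3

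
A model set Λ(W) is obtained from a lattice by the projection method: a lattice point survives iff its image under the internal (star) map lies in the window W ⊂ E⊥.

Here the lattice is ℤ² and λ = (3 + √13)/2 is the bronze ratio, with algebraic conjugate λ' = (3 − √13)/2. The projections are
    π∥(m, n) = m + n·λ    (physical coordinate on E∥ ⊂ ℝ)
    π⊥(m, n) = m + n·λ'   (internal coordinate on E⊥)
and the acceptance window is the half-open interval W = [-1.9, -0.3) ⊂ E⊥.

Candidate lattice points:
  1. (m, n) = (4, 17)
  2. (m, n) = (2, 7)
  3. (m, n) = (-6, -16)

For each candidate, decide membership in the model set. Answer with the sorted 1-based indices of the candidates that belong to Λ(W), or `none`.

Compute λ' = (3−√13)/2 = -0.302776, so π⊥(m,n) = m -0.302776·n.
[1] lift (4,17): star map gives -1.147186; window check -1.9 ≤ -1.147186 < -0.3 is true → IN Λ
[2] lift (2,7): star map gives -0.119429; window check -1.9 ≤ -0.119429 < -0.3 is false → out
[3] lift (-6,-16): star map gives -1.155590; window check -1.9 ≤ -1.155590 < -0.3 is true → IN Λ

1, 3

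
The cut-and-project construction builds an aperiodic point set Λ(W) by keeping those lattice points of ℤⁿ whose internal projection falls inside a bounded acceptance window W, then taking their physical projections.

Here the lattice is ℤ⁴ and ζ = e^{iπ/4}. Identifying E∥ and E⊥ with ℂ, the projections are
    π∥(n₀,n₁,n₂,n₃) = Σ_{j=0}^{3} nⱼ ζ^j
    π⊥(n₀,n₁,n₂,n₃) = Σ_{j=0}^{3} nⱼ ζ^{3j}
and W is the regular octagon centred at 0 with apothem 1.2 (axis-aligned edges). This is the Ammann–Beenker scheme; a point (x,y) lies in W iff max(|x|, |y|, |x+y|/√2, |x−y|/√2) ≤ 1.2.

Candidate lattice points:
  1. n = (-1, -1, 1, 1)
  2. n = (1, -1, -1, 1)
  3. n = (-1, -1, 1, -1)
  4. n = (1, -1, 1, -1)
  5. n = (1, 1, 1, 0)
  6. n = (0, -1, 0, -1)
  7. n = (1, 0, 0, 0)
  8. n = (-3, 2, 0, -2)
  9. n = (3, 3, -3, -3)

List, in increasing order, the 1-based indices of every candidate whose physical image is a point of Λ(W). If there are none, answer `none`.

1, 5, 7

With ζ = e^{iπ/4} the internal vectors are ζ^0,ζ^3,ζ^6,ζ^9.
candidate 1: n = (-1, -1, 1, 1) → π⊥ ≈ (+0.4142, -1.0000); max(|x|,|y|,|x±y|/√2) = 1.0000 ≤ 1.2 ⇒ ∈ W
candidate 2: n = (1, -1, -1, 1) → π⊥ ≈ (+2.4142, +1.0000); max(|x|,|y|,|x±y|/√2) = 2.4142 > 1.2 ⇒ ∉ W
candidate 3: n = (-1, -1, 1, -1) → π⊥ ≈ (-1.0000, -2.4142); max(|x|,|y|,|x±y|/√2) = 2.4142 > 1.2 ⇒ ∉ W
candidate 4: n = (1, -1, 1, -1) → π⊥ ≈ (+1.0000, -2.4142); max(|x|,|y|,|x±y|/√2) = 2.4142 > 1.2 ⇒ ∉ W
candidate 5: n = (1, 1, 1, 0) → π⊥ ≈ (+0.2929, -0.2929); max(|x|,|y|,|x±y|/√2) = 0.4142 ≤ 1.2 ⇒ ∈ W
candidate 6: n = (0, -1, 0, -1) → π⊥ ≈ (+0.0000, -1.4142); max(|x|,|y|,|x±y|/√2) = 1.4142 > 1.2 ⇒ ∉ W
candidate 7: n = (1, 0, 0, 0) → π⊥ ≈ (+1.0000, +0.0000); max(|x|,|y|,|x±y|/√2) = 1.0000 ≤ 1.2 ⇒ ∈ W
candidate 8: n = (-3, 2, 0, -2) → π⊥ ≈ (-5.8284, +0.0000); max(|x|,|y|,|x±y|/√2) = 5.8284 > 1.2 ⇒ ∉ W
candidate 9: n = (3, 3, -3, -3) → π⊥ ≈ (-1.2426, +3.0000); max(|x|,|y|,|x±y|/√2) = 3.0000 > 1.2 ⇒ ∉ W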